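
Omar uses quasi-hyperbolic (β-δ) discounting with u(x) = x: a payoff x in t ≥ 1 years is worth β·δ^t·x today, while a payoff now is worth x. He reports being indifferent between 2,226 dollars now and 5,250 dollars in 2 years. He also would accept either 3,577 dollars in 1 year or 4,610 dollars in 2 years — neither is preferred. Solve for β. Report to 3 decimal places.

β ≈ 0.704

The second indifference involves only future payoffs, so β cancels: β·δ^1·3577 = β·δ^2·4610, giving δ = 3577/4610 = 0.77592.
The first indifference: 2226 = β·δ^2·5250, so β = 2226/(δ^2·5250) = 2226/(0.60205·5250) ≈ 0.704.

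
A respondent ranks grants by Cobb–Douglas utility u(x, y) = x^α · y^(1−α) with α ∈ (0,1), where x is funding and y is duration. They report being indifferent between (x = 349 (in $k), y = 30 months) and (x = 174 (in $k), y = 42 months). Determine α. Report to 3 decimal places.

Indifference: 349^α · 30^(1−α) = 174^α · 42^(1−α).
Rearrange to (349/174)^α = (42/30)^(1−α) and take logs: α·0.696017 = (1−α)·0.336472.
Thus α·(1.032489) = 0.336472, so α = 0.336472/1.032489 ≈ 0.326.

α ≈ 0.326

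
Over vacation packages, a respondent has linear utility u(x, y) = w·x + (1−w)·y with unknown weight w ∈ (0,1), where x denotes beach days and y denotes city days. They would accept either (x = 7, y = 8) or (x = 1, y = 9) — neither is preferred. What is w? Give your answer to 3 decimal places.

w = 0.143

u(7,8) = u(1,9) means w·7 + (1−w)·8 = w·1 + (1−w)·9.
Rearranging, 6·w − 1·(1−w) = 0.
Hence w = 1/(6+1) = 1/7 = 0.143.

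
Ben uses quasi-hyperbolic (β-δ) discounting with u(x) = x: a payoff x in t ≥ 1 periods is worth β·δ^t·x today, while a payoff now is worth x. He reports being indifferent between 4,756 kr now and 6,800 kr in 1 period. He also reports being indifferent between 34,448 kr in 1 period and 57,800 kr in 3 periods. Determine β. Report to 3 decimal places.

β ≈ 0.906

The second indifference involves only future payoffs, so β cancels: β·δ^1·34448 = β·δ^3·57800, giving δ^2 = 34448/57800 = 0.59599, so δ = 0.77200.
Substituting δ into 4756 = β·δ·6800: β = 4756/(5249.610) ≈ 0.906.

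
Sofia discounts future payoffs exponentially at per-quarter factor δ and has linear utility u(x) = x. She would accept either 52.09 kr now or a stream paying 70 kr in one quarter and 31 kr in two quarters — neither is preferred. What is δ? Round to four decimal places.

δ ≈ 0.5900

Present value of the stream is 70·δ + 31·δ². Indifference gives 70δ + 31δ² = 52.09.
That is, 31δ² + 70δ − 52.09 = 0, a quadratic in δ.
The positive root is δ = [−70 + √(70² + 4·31·52.09)] / (2·31) = (−70 + 106.579)/62 ≈ 0.5900.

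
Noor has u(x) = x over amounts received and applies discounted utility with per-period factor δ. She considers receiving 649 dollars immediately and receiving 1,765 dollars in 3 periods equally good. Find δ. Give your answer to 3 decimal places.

δ ≈ 0.716

Equating discounted utilities: u(649) = δ^3·u(1765) ⇒ δ^3 = u(649)/u(1765).
With u(x) = x: δ^3 = 649/1765 = 0.36771.
So δ = 0.36771^(1/3) ≈ 0.716.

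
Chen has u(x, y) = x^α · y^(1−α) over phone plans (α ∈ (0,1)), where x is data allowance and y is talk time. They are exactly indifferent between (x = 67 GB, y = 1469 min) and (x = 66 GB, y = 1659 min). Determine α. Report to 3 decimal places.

α ≈ 0.890

Set the two utilities equal: 67^α·1469^(1−α) = 66^α·1659^(1−α).
(67/66)^α = (1659/1469)^(1−α); take logs: α·ln(67/66) = (1−α)·ln(1659/1469), i.e. α·0.015038 = (1−α)·0.121633.
Thus α·(0.136671) = 0.121633, so α = 0.121633/0.136671 ≈ 0.890.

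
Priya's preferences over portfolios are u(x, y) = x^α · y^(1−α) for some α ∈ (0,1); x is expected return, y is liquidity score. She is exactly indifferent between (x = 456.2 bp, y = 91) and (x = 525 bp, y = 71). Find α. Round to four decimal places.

α ≈ 0.6386

Indifference: 456.2^α · 91^(1−α) = 525^α · 71^(1−α).
(456.2/525)^α = (71/91)^(1−α); take logs: α·ln(456.2/525) = (1−α)·ln(71/91), i.e. α·-0.1404670 = (1−α)·-0.2481796.
So α/(1−α) = (-0.2481796)/(-0.1404670) = 1.7668178, and α = 1.7668178/2.7668178 ≈ 0.6386.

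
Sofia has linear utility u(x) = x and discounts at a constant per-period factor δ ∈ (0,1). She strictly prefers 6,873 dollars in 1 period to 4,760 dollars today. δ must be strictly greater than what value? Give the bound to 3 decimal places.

Under u(x) = x this choice says 4760 < δ·6873.
So δ > 4760/6873 = 0.69257.

δ > 0.693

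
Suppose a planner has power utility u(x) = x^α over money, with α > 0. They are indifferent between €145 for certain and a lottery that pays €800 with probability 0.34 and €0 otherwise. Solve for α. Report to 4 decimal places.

The lottery's expected utility is 0.34·u(800) + 0.66·u(0) = 0.34·800^α (since u(0) = 0 for α > 0).
Setting u(145) equal to that: 145^α = 0.34·800^α ⇒ (145/800)^α = 0.34.
Taking logs: α·ln(145/800) = ln(0.34), so α = -1.0788097 / -1.7078780 ≈ 0.6317.

α ≈ 0.6317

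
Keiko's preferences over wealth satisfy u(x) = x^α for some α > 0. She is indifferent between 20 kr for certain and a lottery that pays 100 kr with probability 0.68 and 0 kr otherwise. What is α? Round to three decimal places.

The lottery's expected utility is 0.68·u(100) + 0.32·u(0) = 0.68·100^α (since u(0) = 0 for α > 0).
Setting u(20) equal to that: 20^α = 0.68·100^α ⇒ (20/100)^α = 0.68.
Taking logs: α·ln(20/100) = ln(0.68), so α = -0.385662 / -1.609438 ≈ 0.240.

α ≈ 0.240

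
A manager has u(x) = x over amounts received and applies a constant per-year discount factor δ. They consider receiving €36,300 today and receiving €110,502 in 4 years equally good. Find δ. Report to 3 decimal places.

The payoff in 4 years is discounted by δ^4, so u(36300) = δ^4·u(110502) and δ^4 = u(36300)/u(110502).
With u(x) = x: δ^4 = 36300/110502 = 0.32850.
So δ = 0.32850^(1/4) ≈ 0.757.

δ ≈ 0.757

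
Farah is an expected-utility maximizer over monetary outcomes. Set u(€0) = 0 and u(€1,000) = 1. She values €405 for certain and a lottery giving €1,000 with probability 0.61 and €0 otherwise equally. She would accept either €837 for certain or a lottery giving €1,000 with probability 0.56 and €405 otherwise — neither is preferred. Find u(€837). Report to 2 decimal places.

The first gamble pins u(€405): it must equal 0.61·1 + 0.39·0 = 0.61.
The second indifference gives u(€837) = 0.56·u(€1,000) + 0.44·u(€405) = 0.56·1.00 + 0.44·0.61 = 0.8284.

0.83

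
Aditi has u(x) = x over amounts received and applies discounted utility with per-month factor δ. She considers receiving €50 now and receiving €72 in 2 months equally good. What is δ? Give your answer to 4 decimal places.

δ ≈ 0.8333

Equating discounted utilities: u(50) = δ^2·u(72) ⇒ δ^2 = u(50)/u(72).
With u(x) = x: δ^2 = 50/72 = 0.69444.
Taking the square root: δ = 0.69444^(1/2) ≈ 0.8333.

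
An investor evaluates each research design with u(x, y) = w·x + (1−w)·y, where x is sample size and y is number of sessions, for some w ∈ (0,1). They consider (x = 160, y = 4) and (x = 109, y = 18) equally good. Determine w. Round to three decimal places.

w = 0.215

Indifference: w·160 + (1−w)·4 = w·109 + (1−w)·18.
Collecting terms: w·51 = (1−w)·14.
Hence w = 14/(51+14) = 14/65 = 0.215.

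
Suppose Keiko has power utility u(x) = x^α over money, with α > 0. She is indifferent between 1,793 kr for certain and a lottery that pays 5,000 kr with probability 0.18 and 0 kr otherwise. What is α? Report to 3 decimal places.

α ≈ 1.672

Since u(0) = 0, the lottery's EU is 0.18·5000^α.
Equating: 1793^α = 0.18·5000^α, i.e. 0.3586^α = 0.18.
Taking logs: α·ln(1793/5000) = ln(0.18), so α = -1.714798 / -1.025548 ≈ 1.672.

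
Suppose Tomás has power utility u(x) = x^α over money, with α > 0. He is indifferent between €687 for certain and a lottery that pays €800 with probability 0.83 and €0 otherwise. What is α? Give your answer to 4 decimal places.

α ≈ 1.2236

EU(lottery) = 0.83·800^α + 0.17·0 = 0.83·800^α.
Indifference: 687^α = 0.83·800^α, so (687/800)^α = 0.83.
α = ln(0.83) / ln(687/800) = -0.1863296/-0.1522774 ≈ 1.2236.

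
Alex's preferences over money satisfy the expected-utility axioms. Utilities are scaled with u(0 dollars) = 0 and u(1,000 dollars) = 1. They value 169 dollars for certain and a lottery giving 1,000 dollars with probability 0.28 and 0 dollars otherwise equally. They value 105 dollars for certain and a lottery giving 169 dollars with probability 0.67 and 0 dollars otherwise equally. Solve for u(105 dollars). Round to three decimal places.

First, u(169 dollars) = 0.28·u(1,000 dollars) + 0.72·u(0 dollars) = 0.28.
Chaining: u(105 dollars) = 0.67·0.28 + 0.33·0.00 = 0.1876.

0.188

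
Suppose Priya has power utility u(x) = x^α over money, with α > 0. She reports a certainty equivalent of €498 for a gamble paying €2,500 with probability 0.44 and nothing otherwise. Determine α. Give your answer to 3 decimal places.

Since u(0) = 0, the lottery's EU is 0.44·2500^α.
Indifference: 498^α = 0.44·2500^α, so (498/2500)^α = 0.44.
Taking logs: α·ln(498/2500) = ln(0.44), so α = -0.820981 / -1.613446 ≈ 0.509.

α ≈ 0.509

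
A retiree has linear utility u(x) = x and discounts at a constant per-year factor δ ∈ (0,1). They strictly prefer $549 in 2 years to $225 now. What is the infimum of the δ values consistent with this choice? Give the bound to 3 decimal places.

δ > 0.640

The preference means 225 < δ^2·549.
Dividing by 549: δ^2 > 0.40984. Both sides are positive, so the square root keeps the direction.
δ > (225/549)^(1/2) ≈ 0.640.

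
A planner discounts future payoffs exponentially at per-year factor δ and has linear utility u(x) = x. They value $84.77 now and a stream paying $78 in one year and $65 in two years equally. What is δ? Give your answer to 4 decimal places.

δ ≈ 0.6900

Present value of the stream is 78·δ + 65·δ². Indifference gives 78δ + 65δ² = 84.77.
So 65δ² + 78δ − 84.77 = 0.
By the quadratic formula (taking the positive root), δ = (−78 + √28124.20) / 130 ≈ 0.6900.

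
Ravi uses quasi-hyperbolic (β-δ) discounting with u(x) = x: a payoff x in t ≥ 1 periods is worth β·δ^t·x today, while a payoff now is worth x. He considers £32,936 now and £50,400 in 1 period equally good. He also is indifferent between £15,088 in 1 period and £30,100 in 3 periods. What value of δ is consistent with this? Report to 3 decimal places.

δ ≈ 0.708

Both payoffs in the second observation are in the future, so β drops out: δ^1·15088 = δ^3·30100 ⇒ δ^2 = 15088/30100 = 0.50126, so δ = 0.70800.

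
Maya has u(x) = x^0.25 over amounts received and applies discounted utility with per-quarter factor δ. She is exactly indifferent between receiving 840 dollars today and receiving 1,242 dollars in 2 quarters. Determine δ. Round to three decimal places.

δ ≈ 0.952

Indifference means u(840) = δ^2 · u(1242), so δ^2 = u(840)/u(1242).
Since u(x) = x^0.25, δ^2 = (840/1242)^0.25 = 0.67633^0.25 = 0.90686.
Hence δ = (0.90686)^(1/2) = 0.95229.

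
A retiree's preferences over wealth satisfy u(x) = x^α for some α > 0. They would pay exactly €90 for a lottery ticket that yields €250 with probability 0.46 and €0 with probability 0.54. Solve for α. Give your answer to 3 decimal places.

α ≈ 0.760

EU(lottery) = 0.46·250^α + 0.54·0 = 0.46·250^α.
Indifference: 90^α = 0.46·250^α, so (90/250)^α = 0.46.
Take logs: α = ln 0.46 / ln(90/250) ≈ 0.76007.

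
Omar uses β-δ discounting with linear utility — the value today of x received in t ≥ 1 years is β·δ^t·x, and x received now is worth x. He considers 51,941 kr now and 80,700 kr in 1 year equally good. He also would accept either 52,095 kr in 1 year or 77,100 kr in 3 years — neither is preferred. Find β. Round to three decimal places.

Both payoffs in the second observation are in the future, so β drops out: δ^1·52095 = δ^3·77100 ⇒ δ^2 = 52095/77100 = 0.67568, so δ = 0.82200.
The first indifference: 51941 = β·δ·80700, so β = 51941/(δ·80700) = 51941/(0.82200·80700) ≈ 0.783.

β ≈ 0.783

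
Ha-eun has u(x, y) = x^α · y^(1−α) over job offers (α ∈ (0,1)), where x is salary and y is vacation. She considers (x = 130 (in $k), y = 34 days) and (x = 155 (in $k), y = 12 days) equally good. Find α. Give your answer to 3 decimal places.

Set the two utilities equal: 130^α·34^(1−α) = 155^α·12^(1−α).
Taking logs: α·ln 130 + (1−α)·ln 34 = α·ln 155 + (1−α)·ln 12, i.e. α·-0.175891 = (1−α)·-1.041454.
With A = -0.175891 and B = -1.041454: α·A = (1−α)·B, so α = B/(A+B) = -1.041454/-1.217345 ≈ 0.856.

α ≈ 0.856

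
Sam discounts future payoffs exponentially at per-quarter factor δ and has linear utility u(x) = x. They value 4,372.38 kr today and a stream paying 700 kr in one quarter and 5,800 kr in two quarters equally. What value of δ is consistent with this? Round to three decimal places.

Present value of the stream is 700·δ + 5800·δ². Indifference gives 700δ + 5800δ² = 4372.38.
Rearranged: 5800δ² + 700δ − 4372.38 = 0.
The positive root is δ = [−700 + √(700² + 4·5800·4372.38)] / (2·5800) = (−700 + 10096.000)/11600 ≈ 0.810.

δ ≈ 0.810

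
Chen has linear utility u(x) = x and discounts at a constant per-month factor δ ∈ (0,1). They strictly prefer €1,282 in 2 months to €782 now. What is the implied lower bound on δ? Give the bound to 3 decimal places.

Under u(x) = x this choice says 782 < δ^2·1282.
Hence δ^2 > 782/1282 = 0.60998, and x ↦ x^(1/2) is increasing on (0,∞).
δ > (782/1282)^(1/2) ≈ 0.781.

δ > 0.781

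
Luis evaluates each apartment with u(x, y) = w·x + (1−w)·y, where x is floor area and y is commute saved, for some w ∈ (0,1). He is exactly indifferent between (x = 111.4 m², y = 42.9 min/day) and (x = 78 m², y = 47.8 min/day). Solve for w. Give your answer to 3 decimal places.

w = 0.128

Equating utilities: w·111.4 + (1−w)·42.9 = w·78 + (1−w)·47.8.
Rearranging, 33.4·w − 4.9·(1−w) = 0.
So w/(1−w) = 4.9/33.4 = 0.1467, giving w = 4.9/(33.4+4.9) = 0.128.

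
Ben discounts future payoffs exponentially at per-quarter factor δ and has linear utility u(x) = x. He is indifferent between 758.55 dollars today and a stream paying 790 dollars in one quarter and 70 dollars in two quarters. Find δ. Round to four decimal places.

Present value of the stream is 790·δ + 70·δ². Indifference gives 790δ + 70δ² = 758.55.
So 70δ² + 790δ − 758.55 = 0.
δ = (−790 + √(790² + 4·70·758.55)) / (2·70) = (−790 + √836494.00) / 140 ≈ 0.8900.

δ ≈ 0.8900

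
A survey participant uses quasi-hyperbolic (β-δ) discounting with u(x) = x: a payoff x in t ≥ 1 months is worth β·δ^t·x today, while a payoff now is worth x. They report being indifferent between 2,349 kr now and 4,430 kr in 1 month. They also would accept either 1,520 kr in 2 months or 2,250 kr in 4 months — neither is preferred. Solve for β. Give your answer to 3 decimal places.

The second indifference involves only future payoffs, so β cancels: β·δ^2·1520 = β·δ^4·2250, giving δ^2 = 1520/2250 = 0.67556, so δ = 0.82192.
Substituting δ into 2349 = β·δ·4430: β = 2349/(3641.114) ≈ 0.645.

β ≈ 0.645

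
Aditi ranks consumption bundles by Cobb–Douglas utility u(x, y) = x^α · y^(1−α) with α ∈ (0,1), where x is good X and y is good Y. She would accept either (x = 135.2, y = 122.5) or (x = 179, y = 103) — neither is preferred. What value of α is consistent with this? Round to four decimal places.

α ≈ 0.3819

The Cobb–Douglas utilities coincide, so 135.2^α·122.5^(1−α) = 179^α·103^(1−α).
Rearrange to (135.2/179)^α = (103/122.5)^(1−α) and take logs: α·-0.2806306 = (1−α)·-0.1733820.
So α/(1−α) = (-0.1733820)/(-0.2806306) = 0.6178300, and α = 0.6178300/1.6178300 ≈ 0.3819.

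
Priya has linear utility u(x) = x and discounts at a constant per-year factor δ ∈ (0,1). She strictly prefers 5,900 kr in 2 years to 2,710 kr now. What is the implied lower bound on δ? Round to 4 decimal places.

δ > 0.6777

The preference means 2710 < δ^2·5900.
Dividing by 5900: δ^2 > 0.45932. Both sides are positive, so the square root keeps the direction.
δ > 0.45932^(1/2) = 0.6777.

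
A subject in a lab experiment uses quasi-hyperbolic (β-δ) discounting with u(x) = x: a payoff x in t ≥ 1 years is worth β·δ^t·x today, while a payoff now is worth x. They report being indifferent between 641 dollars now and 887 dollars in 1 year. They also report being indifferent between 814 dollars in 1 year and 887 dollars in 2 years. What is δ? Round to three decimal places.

δ ≈ 0.918

The second indifference involves only future payoffs, so β cancels: β·δ^1·814 = β·δ^2·887, giving δ = 814/887 = 0.91770.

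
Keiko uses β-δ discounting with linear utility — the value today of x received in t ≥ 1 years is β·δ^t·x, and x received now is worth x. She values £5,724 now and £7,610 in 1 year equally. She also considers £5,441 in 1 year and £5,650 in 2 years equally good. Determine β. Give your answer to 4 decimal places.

β ≈ 0.7811

From the later pair, β·δ^1·5441 = β·δ^2·5650; dividing through, δ = 5441/5650 = 0.96301.
The first indifference: 5724 = β·δ·7610, so β = 5724/(δ·7610) = 5724/(0.96301·7610) ≈ 0.7811.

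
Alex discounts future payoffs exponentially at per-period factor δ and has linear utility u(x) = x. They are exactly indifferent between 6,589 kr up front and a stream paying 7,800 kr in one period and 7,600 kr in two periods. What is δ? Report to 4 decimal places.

δ ≈ 0.5500

Present value of the stream is 7800·δ + 7600·δ². Indifference gives 7800δ + 7600δ² = 6589.
So 7600δ² + 7800δ − 6589 = 0.
δ = (−7800 + √(7800² + 4·7600·6589)) / (2·7600) = (−7800 + √261145600.00) / 15200 ≈ 0.5500.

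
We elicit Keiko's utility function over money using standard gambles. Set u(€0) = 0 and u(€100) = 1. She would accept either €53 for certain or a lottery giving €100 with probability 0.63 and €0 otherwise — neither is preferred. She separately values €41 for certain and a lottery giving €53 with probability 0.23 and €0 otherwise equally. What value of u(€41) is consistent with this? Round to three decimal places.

From the first indifference, u(€53) = 0.63·u(€100) + 0.37·u(€0) = 0.63·1 + 0.37·0 = 0.63.
Then u(€41) = 0.23·u(€53) + 0.77·u(€0) = 0.23·0.63 + 0.77·0.00 = 0.1449.

0.145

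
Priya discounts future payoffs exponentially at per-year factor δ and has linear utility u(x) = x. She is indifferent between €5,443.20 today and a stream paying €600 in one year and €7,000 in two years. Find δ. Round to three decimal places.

δ ≈ 0.840

The stream is worth 600δ + 7000δ² today, so 600δ + 7000δ² = 5443.20.
That is, 7000δ² + 600δ − 5443.20 = 0, a quadratic in δ.
By the quadratic formula (taking the positive root), δ = (−600 + √152769600.00) / 14000 ≈ 0.840.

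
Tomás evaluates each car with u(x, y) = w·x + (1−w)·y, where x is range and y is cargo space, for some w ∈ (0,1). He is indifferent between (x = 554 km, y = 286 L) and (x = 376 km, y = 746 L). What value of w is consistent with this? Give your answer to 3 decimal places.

w = 0.721

u(554,286) = u(376,746) means w·554 + (1−w)·286 = w·376 + (1−w)·746.
w·(554−376) = (1−w)·(746−286), i.e. w·178 = (1−w)·460.
Hence w = 460/(178+460) = 460/638 = 0.721.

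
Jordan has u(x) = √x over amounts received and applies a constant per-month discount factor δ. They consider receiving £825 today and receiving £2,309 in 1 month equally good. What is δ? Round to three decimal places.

Indifference means u(825) = δ · u(2309), so δ = u(825)/u(2309).
With u(x) = √x: δ = √825/√2309 = √(825/2309) = 0.59774.

δ ≈ 0.598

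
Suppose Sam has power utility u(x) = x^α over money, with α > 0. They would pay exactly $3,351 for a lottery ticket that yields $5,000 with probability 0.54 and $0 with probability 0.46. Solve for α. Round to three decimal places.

The lottery's expected utility is 0.54·u(5000) + 0.46·u(0) = 0.54·5000^α (since u(0) = 0 for α > 0).
Equating: 3351^α = 0.54·5000^α, i.e. 0.6702^α = 0.54.
Take logs: α = ln 0.54 / ln(3351/5000) ≈ 1.53978.

α ≈ 1.540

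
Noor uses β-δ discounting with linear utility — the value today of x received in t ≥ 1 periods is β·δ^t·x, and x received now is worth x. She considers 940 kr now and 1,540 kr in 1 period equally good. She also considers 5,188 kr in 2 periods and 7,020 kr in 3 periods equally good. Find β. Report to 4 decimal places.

Both payoffs in the second observation are in the future, so β drops out: δ^2·5188 = δ^3·7020 ⇒ δ = 5188/7020 = 0.73903.
Substituting δ into 940 = β·δ·1540: β = 940/(1138.108) ≈ 0.8259.

β ≈ 0.8259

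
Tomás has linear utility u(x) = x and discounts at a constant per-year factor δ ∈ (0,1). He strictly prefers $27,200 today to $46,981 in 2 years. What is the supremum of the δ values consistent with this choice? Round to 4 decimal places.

δ < 0.7609

Under u(x) = x this choice says 27200 > δ^2·46981.
So δ^2 < 27200/46981 = 0.57896; taking the square root of both positive sides preserves the inequality.
δ < (27200/46981)^(1/2) ≈ 0.7609.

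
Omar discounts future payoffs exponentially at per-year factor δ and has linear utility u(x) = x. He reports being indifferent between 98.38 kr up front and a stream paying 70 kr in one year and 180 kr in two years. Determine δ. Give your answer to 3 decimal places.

δ ≈ 0.570

Present value of the stream is 70·δ + 180·δ². Indifference gives 70δ + 180δ² = 98.38.
Rearranged: 180δ² + 70δ − 98.38 = 0.
The positive root is δ = [−70 + √(70² + 4·180·98.38)] / (2·180) = (−70 + 275.197)/360 ≈ 0.570.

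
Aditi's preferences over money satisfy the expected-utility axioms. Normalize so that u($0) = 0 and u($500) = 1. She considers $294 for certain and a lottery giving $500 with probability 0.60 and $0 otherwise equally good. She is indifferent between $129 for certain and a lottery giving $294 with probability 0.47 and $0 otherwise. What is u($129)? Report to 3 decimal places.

0.282

The first gamble pins u($294): it must equal 0.60·1 + 0.40·0 = 0.60.
The second indifference gives u($129) = 0.47·u($294) + 0.53·u($0) = 0.47·0.60 + 0.53·0.00 = 0.2820.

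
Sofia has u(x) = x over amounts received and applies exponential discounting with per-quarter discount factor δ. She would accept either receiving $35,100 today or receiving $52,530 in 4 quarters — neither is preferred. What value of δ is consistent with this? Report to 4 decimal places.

δ ≈ 0.9041

Equating discounted utilities: u(35100) = δ^4·u(52530) ⇒ δ^4 = u(35100)/u(52530).
With u(x) = x: δ^4 = 35100/52530 = 0.66819.
Hence δ = (0.66819)^(1/4) = 0.904118.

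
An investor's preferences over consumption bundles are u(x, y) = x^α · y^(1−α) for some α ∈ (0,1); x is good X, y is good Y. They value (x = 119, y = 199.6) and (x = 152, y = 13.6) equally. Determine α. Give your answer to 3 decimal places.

Set the two utilities equal: 119^α·199.6^(1−α) = 152^α·13.6^(1−α).
(119/152)^α = (13.6/199.6)^(1−α); take logs: α·ln(119/152) = (1−α)·ln(13.6/199.6), i.e. α·-0.244757 = (1−α)·-2.686246.
Thus α·(-2.931003) = -2.686246, so α = -2.686246/-2.931003 ≈ 0.916.

α ≈ 0.916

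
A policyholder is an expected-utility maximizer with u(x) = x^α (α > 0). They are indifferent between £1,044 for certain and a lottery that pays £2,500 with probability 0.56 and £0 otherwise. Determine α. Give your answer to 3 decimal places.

Since u(0) = 0, the lottery's EU is 0.56·2500^α.
Indifference: 1044^α = 0.56·2500^α, so (1044/2500)^α = 0.56.
Take logs: α = ln 0.56 / ln(1044/2500) ≈ 0.66399.

α ≈ 0.664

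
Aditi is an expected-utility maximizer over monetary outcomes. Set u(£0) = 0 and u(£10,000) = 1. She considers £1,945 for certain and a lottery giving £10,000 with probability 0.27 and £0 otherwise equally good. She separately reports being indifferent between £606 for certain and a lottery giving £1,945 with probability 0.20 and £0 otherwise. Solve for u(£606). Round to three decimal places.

0.054

The first gamble pins u(£1,945): it must equal 0.27·1 + 0.73·0 = 0.27.
Chaining: u(£606) = 0.20·0.27 + 0.80·0.00 = 0.0540.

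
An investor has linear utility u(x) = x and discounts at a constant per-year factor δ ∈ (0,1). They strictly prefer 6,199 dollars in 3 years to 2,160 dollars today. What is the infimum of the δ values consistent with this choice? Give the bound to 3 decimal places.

δ > 0.704

The preference means 2160 < δ^3·6199.
Hence δ^3 > 2160/6199 = 0.34844, and x ↦ x^(1/3) is increasing on (0,∞).
δ > (2160/6199)^(1/3) ≈ 0.704.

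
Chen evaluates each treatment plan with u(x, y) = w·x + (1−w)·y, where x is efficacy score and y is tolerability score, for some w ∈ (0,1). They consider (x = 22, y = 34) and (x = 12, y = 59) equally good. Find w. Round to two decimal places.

w = 0.71

Indifference: w·22 + (1−w)·34 = w·12 + (1−w)·59.
Rearranging, 10·w − 25·(1−w) = 0.
Hence w = 25/(10+25) = 25/35 = 0.71.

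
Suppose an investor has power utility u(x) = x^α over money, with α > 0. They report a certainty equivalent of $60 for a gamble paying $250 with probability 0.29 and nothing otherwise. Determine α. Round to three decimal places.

α ≈ 0.867

Since u(0) = 0, the lottery's EU is 0.29·250^α.
Setting u(60) equal to that: 60^α = 0.29·250^α ⇒ (60/250)^α = 0.29.
Taking logs: α·ln(60/250) = ln(0.29), so α = -1.237874 / -1.427116 ≈ 0.867.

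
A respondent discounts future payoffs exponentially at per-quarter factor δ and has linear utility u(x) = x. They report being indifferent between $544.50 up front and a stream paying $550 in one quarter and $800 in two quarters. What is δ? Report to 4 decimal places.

Equating present values: 544.50 = 550δ + 800δ².
Rearranged: 800δ² + 550δ − 544.50 = 0.
By the quadratic formula (taking the positive root), δ = (−550 + √2044900.00) / 1600 ≈ 0.5500.

δ ≈ 0.5500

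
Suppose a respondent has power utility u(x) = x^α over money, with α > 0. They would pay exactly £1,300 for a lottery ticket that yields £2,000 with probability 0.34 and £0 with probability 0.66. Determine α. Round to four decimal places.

EU(lottery) = 0.34·2000^α + 0.66·0 = 0.34·2000^α.
Equating: 1300^α = 0.34·2000^α, i.e. 0.6500^α = 0.34.
Take logs: α = ln 0.34 / ln(1300/2000) ≈ 2.504300.

α ≈ 2.5043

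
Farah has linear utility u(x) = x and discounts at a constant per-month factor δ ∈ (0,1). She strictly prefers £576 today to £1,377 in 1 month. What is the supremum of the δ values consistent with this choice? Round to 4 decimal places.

Comparing present values: 576 > δ·1377.
Dividing through by 1377 gives δ < 0.41830.

δ < 0.4183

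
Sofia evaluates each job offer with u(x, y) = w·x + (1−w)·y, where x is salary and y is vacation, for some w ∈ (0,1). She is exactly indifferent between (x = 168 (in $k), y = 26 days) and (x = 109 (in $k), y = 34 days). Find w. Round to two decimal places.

w = 0.12

Indifference: w·168 + (1−w)·26 = w·109 + (1−w)·34.
w·(168−109) = (1−w)·(34−26), i.e. w·59 = (1−w)·8.
The marginal rate of substitution is 8/59, so w = 8/(59+8) = 0.12.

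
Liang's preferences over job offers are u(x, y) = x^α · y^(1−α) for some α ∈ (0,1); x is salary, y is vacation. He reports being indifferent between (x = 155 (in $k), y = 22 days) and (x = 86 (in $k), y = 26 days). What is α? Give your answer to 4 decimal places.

α ≈ 0.2209

The Cobb–Douglas utilities coincide, so 155^α·22^(1−α) = 86^α·26^(1−α).
(155/86)^α = (26/22)^(1−α); take logs: α·ln(155/86) = (1−α)·ln(26/22), i.e. α·0.5890778 = (1−α)·0.1670541.
Thus α·(0.7561319) = 0.1670541, so α = 0.1670541/0.7561319 ≈ 0.2209.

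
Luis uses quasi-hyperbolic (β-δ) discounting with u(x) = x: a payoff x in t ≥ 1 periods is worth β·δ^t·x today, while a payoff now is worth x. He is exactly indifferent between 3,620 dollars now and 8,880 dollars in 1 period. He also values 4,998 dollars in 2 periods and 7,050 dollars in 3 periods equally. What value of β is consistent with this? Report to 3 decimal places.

β ≈ 0.575

Both payoffs in the second observation are in the future, so β drops out: δ^2·4998 = δ^3·7050 ⇒ δ = 4998/7050 = 0.70894.
Now use the now-vs-future pair: 3620 = β·δ·8880 gives β = 3620/(0.70894·8880) ≈ 0.575.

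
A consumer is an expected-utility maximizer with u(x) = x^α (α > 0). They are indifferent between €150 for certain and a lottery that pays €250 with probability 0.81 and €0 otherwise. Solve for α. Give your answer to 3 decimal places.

α ≈ 0.413

Since u(0) = 0, the lottery's EU is 0.81·250^α.
Setting u(150) equal to that: 150^α = 0.81·250^α ⇒ (150/250)^α = 0.81.
α = ln(0.81) / ln(150/250) = -0.210721/-0.510826 ≈ 0.413.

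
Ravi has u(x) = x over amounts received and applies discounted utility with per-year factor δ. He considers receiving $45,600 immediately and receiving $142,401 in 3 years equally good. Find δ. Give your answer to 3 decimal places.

δ ≈ 0.684

The payoff in 3 years is discounted by δ^3, so u(45600) = δ^3·u(142401) and δ^3 = u(45600)/u(142401).
With u(x) = x: δ^3 = 45600/142401 = 0.32022.
Hence δ = (0.32022)^(1/3) = 0.68415.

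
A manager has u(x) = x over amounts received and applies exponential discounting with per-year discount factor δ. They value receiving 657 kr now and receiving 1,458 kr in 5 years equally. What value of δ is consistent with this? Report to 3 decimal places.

δ ≈ 0.853

Indifference means u(657) = δ^5 · u(1458), so δ^5 = u(657)/u(1458).
With u(x) = x: δ^5 = 657/1458 = 0.45062.
Taking the 5th root: δ = 0.45062^(1/5) ≈ 0.853.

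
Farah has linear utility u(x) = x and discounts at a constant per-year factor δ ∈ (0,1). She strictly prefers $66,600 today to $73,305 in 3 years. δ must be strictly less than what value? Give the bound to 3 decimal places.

The preference means 66600 > δ^3·73305.
Dividing by 73305: δ^3 < 0.90853. Both sides are positive, so the cube root keeps the direction.
δ < 0.90853^(1/3) = 0.969.

δ < 0.969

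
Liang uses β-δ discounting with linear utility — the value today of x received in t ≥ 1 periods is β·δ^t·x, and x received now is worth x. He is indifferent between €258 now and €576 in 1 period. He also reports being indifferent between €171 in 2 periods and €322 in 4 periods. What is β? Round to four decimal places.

β ≈ 0.6146

Both payoffs in the second observation are in the future, so β drops out: δ^2·171 = δ^4·322 ⇒ δ^2 = 171/322 = 0.53106, so δ = 0.72874.
Now use the now-vs-future pair: 258 = β·δ·576 gives β = 258/(0.72874·576) ≈ 0.6146.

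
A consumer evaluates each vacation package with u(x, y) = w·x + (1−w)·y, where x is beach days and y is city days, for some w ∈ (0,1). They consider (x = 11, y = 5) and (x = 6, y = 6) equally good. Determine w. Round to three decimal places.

u(11,5) = u(6,6) means w·11 + (1−w)·5 = w·6 + (1−w)·6.
Rearranging, 5·w − 1·(1−w) = 0.
So w/(1−w) = 1/5 = 0.2000, giving w = 1/(5+1) = 0.167.

w = 0.167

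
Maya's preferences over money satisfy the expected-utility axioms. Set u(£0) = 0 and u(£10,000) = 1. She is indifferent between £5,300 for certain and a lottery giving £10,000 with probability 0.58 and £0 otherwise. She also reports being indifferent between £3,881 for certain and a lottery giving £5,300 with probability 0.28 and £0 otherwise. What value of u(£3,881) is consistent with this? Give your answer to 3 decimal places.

0.162

The first gamble pins u(£5,300): it must equal 0.58·1 + 0.42·0 = 0.58.
Then u(£3,881) = 0.28·u(£5,300) + 0.72·u(£0) = 0.28·0.58 + 0.72·0.00 = 0.1624.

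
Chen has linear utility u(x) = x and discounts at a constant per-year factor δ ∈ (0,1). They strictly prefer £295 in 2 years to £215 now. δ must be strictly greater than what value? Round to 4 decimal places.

δ > 0.8537

Comparing present values: 215 < δ^2·295.
Dividing by 295: δ^2 > 0.72881. Both sides are positive, so the square root keeps the direction.
δ > 0.72881^(1/2) = 0.8537.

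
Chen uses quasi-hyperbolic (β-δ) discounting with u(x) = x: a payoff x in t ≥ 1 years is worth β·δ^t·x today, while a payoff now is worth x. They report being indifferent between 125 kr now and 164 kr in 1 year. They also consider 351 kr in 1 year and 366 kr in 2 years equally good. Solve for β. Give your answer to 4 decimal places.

Both payoffs in the second observation are in the future, so β drops out: δ^1·351 = δ^2·366 ⇒ δ = 351/366 = 0.95902.
The first indifference: 125 = β·δ·164, so β = 125/(δ·164) = 125/(0.95902·164) ≈ 0.7948.

β ≈ 0.7948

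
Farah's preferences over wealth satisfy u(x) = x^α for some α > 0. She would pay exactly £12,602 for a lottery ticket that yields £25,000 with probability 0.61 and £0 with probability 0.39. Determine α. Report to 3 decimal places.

Since u(0) = 0, the lottery's EU is 0.61·25000^α.
Equating: 12602^α = 0.61·25000^α, i.e. 0.5041^α = 0.61.
Take logs: α = ln 0.61 / ln(12602/25000) ≈ 0.72158.

α ≈ 0.722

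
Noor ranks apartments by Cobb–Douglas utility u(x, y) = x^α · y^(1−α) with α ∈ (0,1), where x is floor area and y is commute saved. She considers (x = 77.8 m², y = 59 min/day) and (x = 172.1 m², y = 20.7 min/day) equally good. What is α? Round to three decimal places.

Set the two utilities equal: 77.8^α·59^(1−α) = 172.1^α·20.7^(1−α).
(77.8/172.1)^α = (20.7/59)^(1−α); take logs: α·ln(77.8/172.1) = (1−α)·ln(20.7/59), i.e. α·-0.793934 = (1−α)·-1.047404.
With A = -0.793934 and B = -1.047404: α·A = (1−α)·B, so α = B/(A+B) = -1.047404/-1.841338 ≈ 0.569.

α ≈ 0.569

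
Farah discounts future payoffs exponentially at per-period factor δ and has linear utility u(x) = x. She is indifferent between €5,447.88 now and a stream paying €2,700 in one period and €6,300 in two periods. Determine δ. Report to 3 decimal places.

Equating present values: 5447.88 = 2700δ + 6300δ².
Rearranged: 6300δ² + 2700δ − 5447.88 = 0.
The positive root is δ = [−2700 + √(2700² + 4·6300·5447.88)] / (2·6300) = (−2700 + 12024.000)/12600 ≈ 0.740.

δ ≈ 0.740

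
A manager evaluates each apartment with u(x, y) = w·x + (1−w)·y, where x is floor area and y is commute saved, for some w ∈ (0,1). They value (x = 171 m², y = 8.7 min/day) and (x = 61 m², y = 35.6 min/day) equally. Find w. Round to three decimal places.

w = 0.196

u(171,8.7) = u(61,35.6) means w·171 + (1−w)·8.7 = w·61 + (1−w)·35.6.
Rearranging, 110·w − 26.9·(1−w) = 0.
The marginal rate of substitution is 26.9/110, so w = 26.9/(110+26.9) = 0.196.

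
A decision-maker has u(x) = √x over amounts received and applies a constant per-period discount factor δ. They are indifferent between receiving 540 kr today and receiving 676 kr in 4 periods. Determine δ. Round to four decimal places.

δ ≈ 0.9723

Indifference means u(540) = δ^4 · u(676), so δ^4 = u(540)/u(676).
With u(x) = √x: δ^4 = √540/√676 = √(540/676) = 0.89377.
So δ = 0.89377^(1/4) ≈ 0.9723.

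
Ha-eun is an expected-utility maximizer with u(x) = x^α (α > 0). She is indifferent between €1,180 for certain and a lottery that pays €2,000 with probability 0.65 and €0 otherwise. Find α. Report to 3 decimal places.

α ≈ 0.816

Since u(0) = 0, the lottery's EU is 0.65·2000^α.
Setting u(1180) equal to that: 1180^α = 0.65·2000^α ⇒ (1180/2000)^α = 0.65.
α = ln(0.65) / ln(1180/2000) = -0.430783/-0.527633 ≈ 0.816.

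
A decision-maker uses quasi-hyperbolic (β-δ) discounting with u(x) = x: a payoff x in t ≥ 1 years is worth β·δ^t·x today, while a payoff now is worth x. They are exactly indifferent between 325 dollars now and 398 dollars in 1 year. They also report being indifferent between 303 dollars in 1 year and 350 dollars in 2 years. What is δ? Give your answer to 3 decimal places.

δ ≈ 0.866

Both payoffs in the second observation are in the future, so β drops out: δ^1·303 = δ^2·350 ⇒ δ = 303/350 = 0.86571.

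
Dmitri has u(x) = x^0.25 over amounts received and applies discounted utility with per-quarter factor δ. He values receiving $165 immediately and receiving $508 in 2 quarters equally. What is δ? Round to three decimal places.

Equating discounted utilities: u(165) = δ^2·u(508) ⇒ δ^2 = u(165)/u(508).
With u(x) = x^0.25: δ^2 = 165^0.25/508^0.25 = (165/508)^0.25 = 0.75493.
Hence δ = (0.75493)^(1/2) = 0.86887.

δ ≈ 0.869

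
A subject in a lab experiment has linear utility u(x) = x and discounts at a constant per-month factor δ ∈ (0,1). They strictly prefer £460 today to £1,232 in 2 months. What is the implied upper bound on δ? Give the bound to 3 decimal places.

The preference means 460 > δ^2·1232.
So δ^2 < 460/1232 = 0.37338; taking the square root of both positive sides preserves the inequality.
δ < (460/1232)^(1/2) ≈ 0.611.

δ < 0.611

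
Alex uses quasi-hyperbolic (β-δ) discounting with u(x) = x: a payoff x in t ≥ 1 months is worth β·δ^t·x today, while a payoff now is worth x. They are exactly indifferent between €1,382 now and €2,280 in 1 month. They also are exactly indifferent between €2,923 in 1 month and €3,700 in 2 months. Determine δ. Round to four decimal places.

δ ≈ 0.7900

From the later pair, β·δ^1·2923 = β·δ^2·3700; dividing through, δ = 2923/3700 = 0.79000.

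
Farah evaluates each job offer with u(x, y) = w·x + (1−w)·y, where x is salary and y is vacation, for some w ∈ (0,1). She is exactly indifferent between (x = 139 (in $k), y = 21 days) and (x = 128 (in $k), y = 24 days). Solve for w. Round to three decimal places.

Indifference: w·139 + (1−w)·21 = w·128 + (1−w)·24.
w·(139−128) = (1−w)·(24−21), i.e. w·11 = (1−w)·3.
Hence w = 3/(11+3) = 3/14 = 0.214.

w = 0.214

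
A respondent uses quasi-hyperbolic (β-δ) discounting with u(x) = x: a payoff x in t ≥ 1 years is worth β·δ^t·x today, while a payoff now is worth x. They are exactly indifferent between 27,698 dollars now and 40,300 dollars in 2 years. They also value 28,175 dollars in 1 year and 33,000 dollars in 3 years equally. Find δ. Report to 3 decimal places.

Both payoffs in the second observation are in the future, so β drops out: δ^1·28175 = δ^3·33000 ⇒ δ^2 = 28175/33000 = 0.85379, so δ = 0.92401.

δ ≈ 0.924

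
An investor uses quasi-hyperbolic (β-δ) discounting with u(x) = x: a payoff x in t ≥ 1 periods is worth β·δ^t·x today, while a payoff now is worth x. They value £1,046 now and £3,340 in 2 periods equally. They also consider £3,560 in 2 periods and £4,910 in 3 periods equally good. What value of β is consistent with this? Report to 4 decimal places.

Both payoffs in the second observation are in the future, so β drops out: δ^2·3560 = δ^3·4910 ⇒ δ = 3560/4910 = 0.72505.
Substituting δ into 1046 = β·δ^2·3340: β = 1046/(1755.834) ≈ 0.5957.

β ≈ 0.5957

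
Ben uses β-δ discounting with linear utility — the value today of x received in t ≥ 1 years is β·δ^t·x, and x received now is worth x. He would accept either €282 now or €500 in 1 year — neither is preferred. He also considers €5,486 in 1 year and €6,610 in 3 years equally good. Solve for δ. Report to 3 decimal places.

From the later pair, β·δ^1·5486 = β·δ^3·6610; dividing through, δ^2 = 5486/6610 = 0.82995, so δ = 0.91102.

δ ≈ 0.911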